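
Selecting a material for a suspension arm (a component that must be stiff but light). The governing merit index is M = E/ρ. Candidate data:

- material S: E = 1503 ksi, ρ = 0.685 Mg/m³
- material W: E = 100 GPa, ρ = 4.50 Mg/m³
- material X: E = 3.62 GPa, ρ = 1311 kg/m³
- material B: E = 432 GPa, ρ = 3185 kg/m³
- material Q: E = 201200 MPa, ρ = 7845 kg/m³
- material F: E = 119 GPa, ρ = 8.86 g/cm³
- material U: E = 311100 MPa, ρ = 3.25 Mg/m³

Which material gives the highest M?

material B

In SI units:
  material S: E = 10.36 GPa, ρ = 685.0 kg/m³
  material W: E = 100.0 GPa, ρ = 4500 kg/m³
  material X: E = 3.620 GPa, ρ = 1311 kg/m³
  material B: E = 432.0 GPa, ρ = 3185 kg/m³
  material Q: E = 201.2 GPa, ρ = 7845 kg/m³
  material F: E = 119.0 GPa, ρ = 8860 kg/m³
  material U: E = 311.1 GPa, ρ = 3250 kg/m³
  material B: M = 136 MN·m/kg
  material U: M = 95.7 MN·m/kg
  material Q: M = 25.6 MN·m/kg
  material W: M = 22.2 MN·m/kg
  material S: M = 15.1 MN·m/kg
  material F: M = 13.4 MN·m/kg
  material X: M = 2.76 MN·m/kg
Highest index: material B.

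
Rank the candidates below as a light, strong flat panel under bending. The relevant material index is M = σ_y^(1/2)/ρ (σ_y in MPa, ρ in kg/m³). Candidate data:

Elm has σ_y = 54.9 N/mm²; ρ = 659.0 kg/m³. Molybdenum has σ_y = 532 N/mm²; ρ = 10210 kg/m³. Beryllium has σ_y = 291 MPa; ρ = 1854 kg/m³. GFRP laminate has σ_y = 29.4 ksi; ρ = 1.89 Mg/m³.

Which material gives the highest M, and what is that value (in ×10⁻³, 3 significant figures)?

elm, M = 11.2×10⁻³

In SI units:
  elm: σ_y = 54.90 MPa, ρ = 659.0 kg/m³
  molybdenum: σ_y = 532.0 MPa, ρ = 10210 kg/m³
  beryllium: σ_y = 291.0 MPa, ρ = 1854 kg/m³
  GFRP laminate: σ_y = 202.7 MPa, ρ = 1890 kg/m³
  elm: M = 11.2×10⁻³
  beryllium: M = 9.20×10⁻³
  GFRP laminate: M = 7.53×10⁻³
  molybdenum: M = 2.26×10⁻³
Highest index: elm.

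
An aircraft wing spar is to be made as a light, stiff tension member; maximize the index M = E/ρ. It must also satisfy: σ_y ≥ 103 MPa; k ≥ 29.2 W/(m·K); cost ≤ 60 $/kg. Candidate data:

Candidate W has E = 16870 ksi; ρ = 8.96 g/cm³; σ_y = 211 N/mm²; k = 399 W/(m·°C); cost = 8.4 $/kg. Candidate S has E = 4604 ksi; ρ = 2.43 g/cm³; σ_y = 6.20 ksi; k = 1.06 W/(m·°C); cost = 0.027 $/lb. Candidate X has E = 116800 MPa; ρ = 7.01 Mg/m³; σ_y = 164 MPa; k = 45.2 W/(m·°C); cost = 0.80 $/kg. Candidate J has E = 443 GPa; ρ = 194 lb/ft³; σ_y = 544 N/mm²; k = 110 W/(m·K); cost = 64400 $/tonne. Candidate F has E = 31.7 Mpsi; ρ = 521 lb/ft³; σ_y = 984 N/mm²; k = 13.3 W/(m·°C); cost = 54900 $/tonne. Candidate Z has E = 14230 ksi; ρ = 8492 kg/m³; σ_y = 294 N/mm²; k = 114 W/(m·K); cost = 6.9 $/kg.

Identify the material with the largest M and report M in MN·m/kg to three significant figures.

candidate X, M = 16.7 MN·m/kg

Screen on constraints: σ_y ≥ 103 MPa; k ≥ 29.2 W/(m·K); cost ≤ 60 $/kg. Survivors: candidate W, candidate X, candidate Z.
Normalizing units and computing the index:
  candidate W: E = 116.3 GPa, ρ = 8960 kg/m³
  candidate X: E = 116.8 GPa, ρ = 7010 kg/m³
  candidate Z: E = 98.11 GPa, ρ = 8492 kg/m³
  candidate X: M = 16.7 MN·m/kg
  candidate W: M = 13.0 MN·m/kg
  candidate Z: M = 11.6 MN·m/kg
Highest index: candidate X.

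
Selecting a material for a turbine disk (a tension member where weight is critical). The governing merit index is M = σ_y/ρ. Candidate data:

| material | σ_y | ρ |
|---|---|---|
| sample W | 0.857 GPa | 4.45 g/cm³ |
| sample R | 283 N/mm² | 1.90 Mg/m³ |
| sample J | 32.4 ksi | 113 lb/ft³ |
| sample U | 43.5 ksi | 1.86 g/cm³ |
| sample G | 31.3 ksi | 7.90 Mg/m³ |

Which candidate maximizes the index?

sample W

Putting every candidate on a common basis:
  sample W: σ_y = 857.0 MPa, ρ = 4450 kg/m³
  sample R: σ_y = 283.0 MPa, ρ = 1900 kg/m³
  sample J: σ_y = 223.4 MPa, ρ = 1810 kg/m³
  sample U: σ_y = 299.9 MPa, ρ = 1860 kg/m³
  sample G: σ_y = 215.8 MPa, ρ = 7900 kg/m³
  sample W: M = 193 kN·m/kg
  sample U: M = 161 kN·m/kg
  sample R: M = 149 kN·m/kg
  sample J: M = 123 kN·m/kg
  sample G: M = 27.3 kN·m/kg
The maximum is for sample W.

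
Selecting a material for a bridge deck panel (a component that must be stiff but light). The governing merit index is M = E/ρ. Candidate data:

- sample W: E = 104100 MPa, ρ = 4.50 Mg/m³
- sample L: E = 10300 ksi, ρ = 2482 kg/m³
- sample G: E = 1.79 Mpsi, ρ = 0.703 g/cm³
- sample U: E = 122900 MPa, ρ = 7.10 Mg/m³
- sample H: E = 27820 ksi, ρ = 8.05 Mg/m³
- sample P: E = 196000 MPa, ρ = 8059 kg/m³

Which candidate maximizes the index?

Normalizing units and computing the index:
  sample W: E = 104.1 GPa, ρ = 4500 kg/m³
  sample L: E = 71.02 GPa, ρ = 2482 kg/m³
  sample G: E = 12.34 GPa, ρ = 703.0 kg/m³
  sample U: E = 122.9 GPa, ρ = 7100 kg/m³
  sample H: E = 191.8 GPa, ρ = 8050 kg/m³
  sample P: E = 196.0 GPa, ρ = 8059 kg/m³
  sample L: M = 28.6 MN·m/kg
  sample P: M = 24.3 MN·m/kg
  sample H: M = 23.8 MN·m/kg
  sample W: M = 23.1 MN·m/kg
  sample G: M = 17.6 MN·m/kg
  sample U: M = 17.3 MN·m/kg
Highest index: sample L.

sample L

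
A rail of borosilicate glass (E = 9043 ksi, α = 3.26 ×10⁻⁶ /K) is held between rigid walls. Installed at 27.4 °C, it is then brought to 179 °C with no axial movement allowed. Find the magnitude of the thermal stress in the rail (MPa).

E = 9043 ksi = 62.35 GPa.
ΔT = 151.6 K. Constrained thermal stress σ = E·α·ΔT = 62.35×10³ MPa × 3.26×10⁻⁶ × 151.6 = 30.8 MPa (compressive).

30.8 MPa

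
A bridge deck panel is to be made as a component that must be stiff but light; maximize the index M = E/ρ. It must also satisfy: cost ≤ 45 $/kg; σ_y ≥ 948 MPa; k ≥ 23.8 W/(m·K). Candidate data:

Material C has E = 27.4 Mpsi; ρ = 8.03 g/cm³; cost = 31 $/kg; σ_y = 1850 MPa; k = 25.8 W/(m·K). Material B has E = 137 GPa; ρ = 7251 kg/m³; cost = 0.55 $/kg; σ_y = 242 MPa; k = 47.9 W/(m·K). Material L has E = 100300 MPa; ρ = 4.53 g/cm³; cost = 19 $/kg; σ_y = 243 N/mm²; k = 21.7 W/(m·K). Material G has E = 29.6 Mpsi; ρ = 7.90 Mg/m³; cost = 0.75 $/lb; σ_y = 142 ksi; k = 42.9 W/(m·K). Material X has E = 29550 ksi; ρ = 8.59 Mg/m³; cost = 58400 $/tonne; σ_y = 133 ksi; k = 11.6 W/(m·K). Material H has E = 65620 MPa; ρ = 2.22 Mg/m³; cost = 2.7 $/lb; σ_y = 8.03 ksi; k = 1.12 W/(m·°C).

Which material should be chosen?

material G

Screen on constraints: cost ≤ 45 $/kg; σ_y ≥ 948 MPa; k ≥ 23.8 W/(m·K). Survivors: material C, material G.
After converting to SI:
  material C: E = 188.9 GPa, ρ = 8030 kg/m³
  material G: E = 204.1 GPa, ρ = 7900 kg/m³
  material G: M = 25.8 MN·m/kg
  material C: M = 23.5 MN·m/kg
Material G ranks first.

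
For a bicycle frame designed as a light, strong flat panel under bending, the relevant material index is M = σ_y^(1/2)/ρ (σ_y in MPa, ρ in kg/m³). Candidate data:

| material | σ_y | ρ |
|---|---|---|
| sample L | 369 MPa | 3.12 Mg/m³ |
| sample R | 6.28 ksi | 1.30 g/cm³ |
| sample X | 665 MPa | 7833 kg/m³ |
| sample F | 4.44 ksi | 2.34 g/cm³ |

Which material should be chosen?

sample L

In SI units:
  sample L: σ_y = 369.0 MPa, ρ = 3120 kg/m³
  sample R: σ_y = 43.30 MPa, ρ = 1300 kg/m³
  sample X: σ_y = 665.0 MPa, ρ = 7833 kg/m³
  sample F: σ_y = 30.61 MPa, ρ = 2340 kg/m³
  sample L: M = 6.16×10⁻³
  sample R: M = 5.06×10⁻³
  sample X: M = 3.29×10⁻³
  sample F: M = 2.36×10⁻³
Sample L has the largest M.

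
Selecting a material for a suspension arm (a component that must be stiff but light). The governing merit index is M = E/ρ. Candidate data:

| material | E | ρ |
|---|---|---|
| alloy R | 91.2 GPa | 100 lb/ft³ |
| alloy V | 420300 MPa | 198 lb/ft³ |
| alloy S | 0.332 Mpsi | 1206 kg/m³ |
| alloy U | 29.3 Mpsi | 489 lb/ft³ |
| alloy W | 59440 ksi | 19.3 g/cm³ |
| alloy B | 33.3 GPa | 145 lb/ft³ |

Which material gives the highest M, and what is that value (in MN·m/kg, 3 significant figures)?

alloy V, M = 133 MN·m/kg

Convert each candidate to consistent units, then evaluate M:
  alloy R: E = 91.20 GPa, ρ = 1602 kg/m³
  alloy V: E = 420.3 GPa, ρ = 3172 kg/m³
  alloy S: E = 2.289 GPa, ρ = 1206 kg/m³
  alloy U: E = 202.0 GPa, ρ = 7833 kg/m³
  alloy W: E = 409.8 GPa, ρ = 19300 kg/m³
  alloy B: E = 33.30 GPa, ρ = 2323 kg/m³
  alloy V: M = 133 MN·m/kg
  alloy R: M = 56.9 MN·m/kg
  alloy U: M = 25.8 MN·m/kg
  alloy W: M = 21.2 MN·m/kg
  alloy B: M = 14.3 MN·m/kg
  alloy S: M = 1.90 MN·m/kg
Alloy V has the largest M.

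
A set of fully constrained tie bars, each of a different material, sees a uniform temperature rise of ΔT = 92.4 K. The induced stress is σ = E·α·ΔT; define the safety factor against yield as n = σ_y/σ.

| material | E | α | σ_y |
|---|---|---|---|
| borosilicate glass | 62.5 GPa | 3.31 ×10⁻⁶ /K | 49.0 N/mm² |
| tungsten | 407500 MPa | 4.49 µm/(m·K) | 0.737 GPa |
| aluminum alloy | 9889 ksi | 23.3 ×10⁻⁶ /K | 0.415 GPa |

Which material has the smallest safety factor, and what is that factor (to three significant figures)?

Converting E to GPa, α to ×10⁻⁶/K, σ_y to MPa, then σ and n for each:
  borosilicate glass: E = 62.50, α = 3.31, σ_y = 49.00 → σ = 19.1 MPa, n = 2.56
  tungsten: E = 407.5, α = 4.49, σ_y = 737.0 → σ = 169 MPa, n = 4.36
  aluminum alloy: E = 68.18, α = 23.3, σ_y = 415.0 → σ = 147 MPa, n = 2.83
Borosilicate glass has the lowest safety factor, n = 2.56.

borosilicate glass, n = 2.56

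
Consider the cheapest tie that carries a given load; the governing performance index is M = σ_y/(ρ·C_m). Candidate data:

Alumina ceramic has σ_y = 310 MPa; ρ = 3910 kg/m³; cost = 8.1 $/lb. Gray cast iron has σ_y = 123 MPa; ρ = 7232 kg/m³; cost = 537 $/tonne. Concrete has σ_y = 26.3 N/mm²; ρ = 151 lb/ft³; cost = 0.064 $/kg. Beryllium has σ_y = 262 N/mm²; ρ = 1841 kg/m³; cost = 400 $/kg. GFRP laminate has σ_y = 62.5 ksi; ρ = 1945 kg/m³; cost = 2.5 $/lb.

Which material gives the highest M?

concrete

Putting every candidate on a common basis:
  alumina ceramic: σ_y = 310.0 MPa, ρ = 3910 kg/m³, cost = 17.86 $/kg
  gray cast iron: σ_y = 123.0 MPa, ρ = 7232 kg/m³, cost = 0.5370 $/kg
  concrete: σ_y = 26.30 MPa, ρ = 2419 kg/m³, cost = 0.06400 $/kg
  beryllium: σ_y = 262.0 MPa, ρ = 1841 kg/m³, cost = 400.0 $/kg
  GFRP laminate: σ_y = 430.9 MPa, ρ = 1945 kg/m³, cost = 5.511 $/kg
  concrete: M = 170 kN·m per $
  GFRP laminate: M = 40.2 kN·m per $
  gray cast iron: M = 31.7 kN·m per $
  alumina ceramic: M = 4.44 kN·m per $
  beryllium: M = 0.356 kN·m per $
The maximum is for concrete.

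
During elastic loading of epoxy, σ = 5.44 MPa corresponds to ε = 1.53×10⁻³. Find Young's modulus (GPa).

E = σ/ε = 5.44 MPa / 1.53×10⁻³ = 3556 MPa = 3.56 GPa.

3.56 GPa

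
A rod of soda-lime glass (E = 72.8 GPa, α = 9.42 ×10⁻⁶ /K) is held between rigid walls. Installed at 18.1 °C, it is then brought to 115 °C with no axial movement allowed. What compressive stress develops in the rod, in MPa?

ΔT = 96.90 K. Constrained thermal stress σ = E·α·ΔT = 72.80×10³ MPa × 9.42×10⁻⁶ × 96.90 = 66.5 MPa (compressive).

66.5 MPa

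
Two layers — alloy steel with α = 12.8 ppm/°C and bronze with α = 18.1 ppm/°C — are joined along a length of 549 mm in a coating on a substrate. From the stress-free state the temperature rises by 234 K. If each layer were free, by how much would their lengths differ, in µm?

Δα = |12.8 − 18.1|×10⁻⁶/K = 5.30×10⁻⁶/K.
ΔL_mismatch = Δα·L·ΔT = 5.30×10⁻⁶ × 549.0 mm × 234.0 K = 681 µm.

681 µm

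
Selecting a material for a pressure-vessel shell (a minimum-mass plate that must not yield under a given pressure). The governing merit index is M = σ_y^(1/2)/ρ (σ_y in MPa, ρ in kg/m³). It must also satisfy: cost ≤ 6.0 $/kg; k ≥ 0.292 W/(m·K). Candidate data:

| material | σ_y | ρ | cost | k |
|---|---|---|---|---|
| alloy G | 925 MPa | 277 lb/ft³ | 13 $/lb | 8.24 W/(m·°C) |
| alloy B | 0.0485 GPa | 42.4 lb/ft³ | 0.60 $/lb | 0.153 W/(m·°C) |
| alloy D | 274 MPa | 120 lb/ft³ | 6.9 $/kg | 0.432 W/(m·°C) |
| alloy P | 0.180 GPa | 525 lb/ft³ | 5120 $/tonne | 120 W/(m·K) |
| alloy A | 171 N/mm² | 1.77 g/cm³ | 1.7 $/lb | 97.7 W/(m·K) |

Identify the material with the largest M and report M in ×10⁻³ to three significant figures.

Screen on constraints: cost ≤ 6.0 $/kg; k ≥ 0.292 W/(m·K). Survivors: alloy P, alloy A.
Convert each candidate to consistent units, then evaluate M:
  alloy P: σ_y = 180.0 MPa, ρ = 8410 kg/m³
  alloy A: σ_y = 171.0 MPa, ρ = 1770 kg/m³
  alloy A: M = 7.39×10⁻³
  alloy P: M = 1.60×10⁻³
Alloy A has the largest M.

alloy A, M = 7.39×10⁻³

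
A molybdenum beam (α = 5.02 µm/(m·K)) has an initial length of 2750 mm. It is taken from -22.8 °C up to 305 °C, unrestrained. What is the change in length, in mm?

4.53 mm

ΔT = 305 − (-22.8) = 327.8 K.
ΔL = α·L₀·ΔT = 5.02×10⁻⁶ × 2750 mm × 327.8 K = 4.53 mm.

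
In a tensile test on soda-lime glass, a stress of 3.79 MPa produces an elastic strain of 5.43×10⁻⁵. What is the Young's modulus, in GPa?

E = σ/ε = 3.79 MPa / 5.43×10⁻⁵ = 69800 MPa = 69.8 GPa.

69.8 GPa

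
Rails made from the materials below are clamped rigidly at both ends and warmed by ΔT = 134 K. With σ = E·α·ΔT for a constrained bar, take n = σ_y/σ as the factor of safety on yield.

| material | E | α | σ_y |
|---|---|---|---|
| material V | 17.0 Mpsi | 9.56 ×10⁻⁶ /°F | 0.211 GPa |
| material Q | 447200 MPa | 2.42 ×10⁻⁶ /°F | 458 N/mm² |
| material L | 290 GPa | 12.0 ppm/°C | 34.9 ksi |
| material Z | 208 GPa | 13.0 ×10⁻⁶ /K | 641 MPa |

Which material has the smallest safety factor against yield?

Converting E to GPa, α to ×10⁻⁶/K, σ_y to MPa, then σ and n for each:
  material V: E = 117.2, α = 17.2, σ_y = 211.0 → σ = 270 MPa, n = 0.781
  material Q: E = 447.2, α = 4.36, σ_y = 458.0 → σ = 261 MPa, n = 1.75
  material L: E = 290.0, α = 12.0, σ_y = 240.6 → σ = 466 MPa, n = 0.516
  material Z: E = 208.0, α = 13.0, σ_y = 641.0 → σ = 362 MPa, n = 1.77
The minimum is material L at n = 0.516.

material L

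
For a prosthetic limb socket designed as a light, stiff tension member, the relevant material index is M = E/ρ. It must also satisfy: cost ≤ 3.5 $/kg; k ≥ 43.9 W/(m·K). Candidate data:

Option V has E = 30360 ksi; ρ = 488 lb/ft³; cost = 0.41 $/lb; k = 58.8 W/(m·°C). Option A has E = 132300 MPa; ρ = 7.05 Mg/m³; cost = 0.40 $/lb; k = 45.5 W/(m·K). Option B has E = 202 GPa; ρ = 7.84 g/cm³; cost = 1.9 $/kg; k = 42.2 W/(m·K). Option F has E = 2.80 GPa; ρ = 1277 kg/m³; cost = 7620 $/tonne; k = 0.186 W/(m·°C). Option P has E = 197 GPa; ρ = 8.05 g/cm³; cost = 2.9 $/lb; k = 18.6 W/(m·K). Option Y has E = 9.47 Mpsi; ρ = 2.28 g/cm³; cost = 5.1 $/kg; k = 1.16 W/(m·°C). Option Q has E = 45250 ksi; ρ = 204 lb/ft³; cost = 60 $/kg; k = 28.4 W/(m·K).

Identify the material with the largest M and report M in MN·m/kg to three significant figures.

Screen on constraints: cost ≤ 3.5 $/kg; k ≥ 43.9 W/(m·K). Survivors: option V, option A.
Putting every candidate on a common basis:
  option V: E = 209.3 GPa, ρ = 7817 kg/m³
  option A: E = 132.3 GPa, ρ = 7050 kg/m³
  option V: M = 26.8 MN·m/kg
  option A: M = 18.8 MN·m/kg
Highest index: option V.

option V, M = 26.8 MN·m/kg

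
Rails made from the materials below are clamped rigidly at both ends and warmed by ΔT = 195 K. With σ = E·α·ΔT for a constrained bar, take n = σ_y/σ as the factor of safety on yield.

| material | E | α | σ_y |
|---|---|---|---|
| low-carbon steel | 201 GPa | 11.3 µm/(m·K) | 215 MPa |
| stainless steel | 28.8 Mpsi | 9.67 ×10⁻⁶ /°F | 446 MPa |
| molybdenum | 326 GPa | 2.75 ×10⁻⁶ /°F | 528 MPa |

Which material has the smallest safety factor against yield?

low-carbon steel

With everything in SI (GPa, ×10⁻⁶/K, MPa):
  low-carbon steel: E = 201.0, α = 11.3, σ_y = 215.0 → σ = 443 MPa, n = 0.485
  stainless steel: E = 198.6, α = 17.4, σ_y = 446.0 → σ = 674 MPa, n = 0.662
  molybdenum: E = 326.0, α = 4.95, σ_y = 528.0 → σ = 315 MPa, n = 1.68
The minimum is low-carbon steel at n = 0.485.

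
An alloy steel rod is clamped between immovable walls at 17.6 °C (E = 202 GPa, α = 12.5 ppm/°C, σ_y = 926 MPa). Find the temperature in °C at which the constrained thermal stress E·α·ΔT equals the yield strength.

384 °C

E·α·ΔT = 926.0 MPa ⇒ ΔT = 926.0 / (202.0×10³ × 12.5×10⁻⁶) = 366.7 K.
T = 17.6 + 366.7 = 384.3 °C.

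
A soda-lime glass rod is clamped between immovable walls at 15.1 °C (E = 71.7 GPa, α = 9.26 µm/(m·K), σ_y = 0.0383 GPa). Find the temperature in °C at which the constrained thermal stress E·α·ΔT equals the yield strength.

72.8 °C

σ_y = 0.0383 GPa = 38.30 MPa.
E·α·ΔT = 38.30 MPa ⇒ ΔT = 38.30 / (71.70×10³ × 9.26×10⁻⁶) = 57.69 K.
T = 15.1 + 57.69 = 72.79 °C.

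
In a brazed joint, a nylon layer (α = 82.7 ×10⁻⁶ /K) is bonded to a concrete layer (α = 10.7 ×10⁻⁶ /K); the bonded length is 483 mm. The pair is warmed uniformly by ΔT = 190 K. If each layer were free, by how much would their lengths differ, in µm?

Δα = |82.7 − 10.7|×10⁻⁶/K = 72.0×10⁻⁶/K.
ΔL_mismatch = Δα·L·ΔT = 72.0×10⁻⁶ × 483.0 mm × 190.0 K = 6610 µm.

6610 µm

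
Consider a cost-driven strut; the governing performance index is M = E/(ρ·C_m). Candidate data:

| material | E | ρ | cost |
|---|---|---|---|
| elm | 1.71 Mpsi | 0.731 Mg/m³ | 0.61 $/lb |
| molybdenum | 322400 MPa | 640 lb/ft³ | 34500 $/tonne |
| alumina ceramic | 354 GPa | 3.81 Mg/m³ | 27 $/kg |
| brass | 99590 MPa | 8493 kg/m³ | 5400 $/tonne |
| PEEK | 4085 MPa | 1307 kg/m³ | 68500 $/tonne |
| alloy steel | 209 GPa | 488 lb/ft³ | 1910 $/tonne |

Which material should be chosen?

Putting every candidate on a common basis:
  elm: E = 11.79 GPa, ρ = 731.0 kg/m³, cost = 1.345 $/kg
  molybdenum: E = 322.4 GPa, ρ = 10250 kg/m³, cost = 34.50 $/kg
  alumina ceramic: E = 354.0 GPa, ρ = 3810 kg/m³, cost = 27.00 $/kg
  brass: E = 99.59 GPa, ρ = 8493 kg/m³, cost = 5.400 $/kg
  PEEK: E = 4.085 GPa, ρ = 1307 kg/m³, cost = 68.50 $/kg
  alloy steel: E = 209.0 GPa, ρ = 7817 kg/m³, cost = 1.910 $/kg
  alloy steel: M = 14.0 MN·m per $
  elm: M = 12.0 MN·m per $
  alumina ceramic: M = 3.44 MN·m per $
  brass: M = 2.17 MN·m per $
  molybdenum: M = 0.912 MN·m per $
  PEEK: M = 0.0456 MN·m per $
The maximum is for alloy steel.

alloy steel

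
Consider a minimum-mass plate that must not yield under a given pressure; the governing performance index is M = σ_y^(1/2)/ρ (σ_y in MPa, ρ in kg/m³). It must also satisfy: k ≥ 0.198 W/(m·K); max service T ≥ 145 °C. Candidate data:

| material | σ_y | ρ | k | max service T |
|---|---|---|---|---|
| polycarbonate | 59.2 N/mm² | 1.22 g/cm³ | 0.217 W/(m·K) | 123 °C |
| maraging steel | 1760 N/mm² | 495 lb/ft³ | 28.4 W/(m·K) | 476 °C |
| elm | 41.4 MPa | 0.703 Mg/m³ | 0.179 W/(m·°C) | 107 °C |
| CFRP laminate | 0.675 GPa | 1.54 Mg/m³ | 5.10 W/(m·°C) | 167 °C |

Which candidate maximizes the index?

Screen on constraints: k ≥ 0.198 W/(m·K); max service T ≥ 145 °C. Survivors: maraging steel, CFRP laminate.
Putting every candidate on a common basis:
  maraging steel: σ_y = 1760 MPa, ρ = 7929 kg/m³
  CFRP laminate: σ_y = 675.0 MPa, ρ = 1540 kg/m³
  CFRP laminate: M = 16.9×10⁻³
  maraging steel: M = 5.29×10⁻³
Highest index: CFRP laminate.

CFRP laminate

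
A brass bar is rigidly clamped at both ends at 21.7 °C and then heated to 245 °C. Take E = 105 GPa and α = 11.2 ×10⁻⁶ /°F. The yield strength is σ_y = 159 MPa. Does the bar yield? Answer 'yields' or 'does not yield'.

α = 11.2×10⁻⁶/°F × 9/5 = 20.2×10⁻⁶/K.
ΔT = 223.3 K. Constrained thermal stress σ = E·α·ΔT = 105.0×10³ MPa × 20.2×10⁻⁶ × 223.3 = 473 MPa (compressive).
Compare to σ_y = 159 MPa: σ ≥ σ_y, so it yields.

yields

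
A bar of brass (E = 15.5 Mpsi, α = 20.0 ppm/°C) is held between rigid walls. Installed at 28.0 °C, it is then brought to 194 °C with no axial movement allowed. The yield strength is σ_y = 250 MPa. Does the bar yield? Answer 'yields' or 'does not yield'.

E = 15.5 Mpsi = 106.9 GPa.
ΔT = 166.0 K. Constrained thermal stress σ = E·α·ΔT = 106.9×10³ MPa × 20.0×10⁻⁶ × 166.0 = 355 MPa (compressive).
Compare to σ_y = 250 MPa: σ ≥ σ_y, so it yields.

yields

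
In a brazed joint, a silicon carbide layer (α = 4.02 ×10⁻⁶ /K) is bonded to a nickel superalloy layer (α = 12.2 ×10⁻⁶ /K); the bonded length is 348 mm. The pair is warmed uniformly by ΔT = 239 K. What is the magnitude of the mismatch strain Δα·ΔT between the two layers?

1.96×10⁻³

Δα = |4.02 − 12.2|×10⁻⁶/K = 8.18×10⁻⁶/K.
Mismatch strain = Δα·ΔT = 8.18×10⁻⁶ × 239.0 = 1.96×10⁻³.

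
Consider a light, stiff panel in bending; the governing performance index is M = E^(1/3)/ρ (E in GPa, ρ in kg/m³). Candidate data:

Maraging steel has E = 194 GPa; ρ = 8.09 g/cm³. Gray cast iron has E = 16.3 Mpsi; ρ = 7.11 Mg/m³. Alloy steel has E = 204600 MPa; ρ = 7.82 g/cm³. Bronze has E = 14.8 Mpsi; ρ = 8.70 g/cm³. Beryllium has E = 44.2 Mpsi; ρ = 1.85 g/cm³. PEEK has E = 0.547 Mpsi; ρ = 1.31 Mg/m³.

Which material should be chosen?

beryllium

In SI units:
  maraging steel: E = 194.0 GPa, ρ = 8090 kg/m³
  gray cast iron: E = 112.4 GPa, ρ = 7110 kg/m³
  alloy steel: E = 204.6 GPa, ρ = 7820 kg/m³
  bronze: E = 102.0 GPa, ρ = 8700 kg/m³
  beryllium: E = 304.7 GPa, ρ = 1850 kg/m³
  PEEK: E = 3.771 GPa, ρ = 1310 kg/m³
  beryllium: M = 3.64×10⁻³
  PEEK: M = 1.19×10⁻³
  alloy steel: M = 0.754×10⁻³
  maraging steel: M = 0.716×10⁻³
  gray cast iron: M = 0.679×10⁻³
  bronze: M = 0.537×10⁻³
Highest index: beryllium.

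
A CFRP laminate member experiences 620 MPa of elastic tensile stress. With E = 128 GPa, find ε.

4.84×10⁻³

ε = σ/E = 620 / 128000 = 4.84×10⁻³.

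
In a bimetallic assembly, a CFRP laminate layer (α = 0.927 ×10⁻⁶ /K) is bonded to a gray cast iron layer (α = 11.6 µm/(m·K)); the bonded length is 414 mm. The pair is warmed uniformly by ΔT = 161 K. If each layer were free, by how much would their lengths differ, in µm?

711 µm

Δα = |0.927 − 11.6|×10⁻⁶/K = 10.7×10⁻⁶/K.
ΔL_mismatch = Δα·L·ΔT = 10.7×10⁻⁶ × 414.0 mm × 161.0 K = 711 µm.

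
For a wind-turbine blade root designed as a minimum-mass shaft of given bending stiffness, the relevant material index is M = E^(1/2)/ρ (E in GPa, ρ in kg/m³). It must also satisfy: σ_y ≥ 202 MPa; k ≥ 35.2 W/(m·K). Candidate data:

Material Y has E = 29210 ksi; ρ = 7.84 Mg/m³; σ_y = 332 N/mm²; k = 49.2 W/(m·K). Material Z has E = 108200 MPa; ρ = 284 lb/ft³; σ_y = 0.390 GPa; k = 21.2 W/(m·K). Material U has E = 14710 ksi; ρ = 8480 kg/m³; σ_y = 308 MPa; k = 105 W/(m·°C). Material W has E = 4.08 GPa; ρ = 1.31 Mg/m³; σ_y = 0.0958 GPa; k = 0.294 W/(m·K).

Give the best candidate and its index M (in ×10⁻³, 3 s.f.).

material Y, M = 1.81×10⁻³

Screen on constraints: σ_y ≥ 202 MPa; k ≥ 35.2 W/(m·K). Survivors: material Y, material U.
Putting every candidate on a common basis:
  material Y: E = 201.4 GPa, ρ = 7840 kg/m³
  material U: E = 101.4 GPa, ρ = 8480 kg/m³
  material Y: M = 1.81×10⁻³
  material U: M = 1.19×10⁻³
The maximum is for material Y.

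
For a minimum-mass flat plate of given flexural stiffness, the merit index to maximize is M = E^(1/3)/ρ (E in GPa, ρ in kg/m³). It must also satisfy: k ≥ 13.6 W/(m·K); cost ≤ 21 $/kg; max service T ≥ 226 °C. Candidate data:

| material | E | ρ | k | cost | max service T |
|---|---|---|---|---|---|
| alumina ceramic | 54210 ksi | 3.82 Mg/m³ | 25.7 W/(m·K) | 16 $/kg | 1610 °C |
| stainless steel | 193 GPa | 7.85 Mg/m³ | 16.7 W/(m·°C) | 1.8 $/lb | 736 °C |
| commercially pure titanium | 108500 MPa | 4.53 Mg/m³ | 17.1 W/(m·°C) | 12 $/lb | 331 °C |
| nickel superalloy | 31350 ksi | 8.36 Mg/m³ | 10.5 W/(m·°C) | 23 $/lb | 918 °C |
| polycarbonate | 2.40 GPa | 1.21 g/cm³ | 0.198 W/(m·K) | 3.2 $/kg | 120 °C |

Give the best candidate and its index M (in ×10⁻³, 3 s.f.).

alumina ceramic, M = 1.89×10⁻³

Screen on constraints: k ≥ 13.6 W/(m·K); cost ≤ 21 $/kg; max service T ≥ 226 °C. Survivors: alumina ceramic, stainless steel.
Putting every candidate on a common basis:
  alumina ceramic: E = 373.8 GPa, ρ = 3820 kg/m³
  stainless steel: E = 193.0 GPa, ρ = 7850 kg/m³
  alumina ceramic: M = 1.89×10⁻³
  stainless steel: M = 0.736×10⁻³
The maximum is for alumina ceramic.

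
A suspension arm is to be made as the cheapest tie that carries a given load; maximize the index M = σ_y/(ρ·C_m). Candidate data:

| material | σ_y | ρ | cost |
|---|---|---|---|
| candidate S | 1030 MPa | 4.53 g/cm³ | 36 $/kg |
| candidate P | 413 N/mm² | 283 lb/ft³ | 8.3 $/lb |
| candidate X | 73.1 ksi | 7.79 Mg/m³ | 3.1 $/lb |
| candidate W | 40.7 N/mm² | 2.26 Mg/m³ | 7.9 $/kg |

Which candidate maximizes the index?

candidate X

Normalizing units and computing the index:
  candidate S: σ_y = 1030 MPa, ρ = 4530 kg/m³, cost = 36.00 $/kg
  candidate P: σ_y = 413.0 MPa, ρ = 4533 kg/m³, cost = 18.30 $/kg
  candidate X: σ_y = 504.0 MPa, ρ = 7790 kg/m³, cost = 6.834 $/kg
  candidate W: σ_y = 40.70 MPa, ρ = 2260 kg/m³, cost = 7.900 $/kg
  candidate X: M = 9.47 kN·m per $
  candidate S: M = 6.32 kN·m per $
  candidate P: M = 4.98 kN·m per $
  candidate W: M = 2.28 kN·m per $
The maximum is for candidate X.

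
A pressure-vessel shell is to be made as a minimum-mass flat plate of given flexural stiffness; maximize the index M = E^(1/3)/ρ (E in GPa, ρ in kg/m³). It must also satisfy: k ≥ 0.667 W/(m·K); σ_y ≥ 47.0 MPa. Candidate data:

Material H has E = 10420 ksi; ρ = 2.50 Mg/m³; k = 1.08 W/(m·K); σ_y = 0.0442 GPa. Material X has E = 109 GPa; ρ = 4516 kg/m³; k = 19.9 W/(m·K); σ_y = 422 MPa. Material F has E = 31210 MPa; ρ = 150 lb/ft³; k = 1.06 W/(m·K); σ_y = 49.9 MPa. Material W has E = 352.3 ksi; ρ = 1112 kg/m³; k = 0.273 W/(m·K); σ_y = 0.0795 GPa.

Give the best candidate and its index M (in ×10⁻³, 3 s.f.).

material F, M = 1.31×10⁻³

Screen on constraints: k ≥ 0.667 W/(m·K); σ_y ≥ 47.0 MPa. Survivors: material X, material F.
After converting to SI:
  material X: E = 109.0 GPa, ρ = 4516 kg/m³
  material F: E = 31.21 GPa, ρ = 2403 kg/m³
  material F: M = 1.31×10⁻³
  material X: M = 1.06×10⁻³
The maximum is for material F.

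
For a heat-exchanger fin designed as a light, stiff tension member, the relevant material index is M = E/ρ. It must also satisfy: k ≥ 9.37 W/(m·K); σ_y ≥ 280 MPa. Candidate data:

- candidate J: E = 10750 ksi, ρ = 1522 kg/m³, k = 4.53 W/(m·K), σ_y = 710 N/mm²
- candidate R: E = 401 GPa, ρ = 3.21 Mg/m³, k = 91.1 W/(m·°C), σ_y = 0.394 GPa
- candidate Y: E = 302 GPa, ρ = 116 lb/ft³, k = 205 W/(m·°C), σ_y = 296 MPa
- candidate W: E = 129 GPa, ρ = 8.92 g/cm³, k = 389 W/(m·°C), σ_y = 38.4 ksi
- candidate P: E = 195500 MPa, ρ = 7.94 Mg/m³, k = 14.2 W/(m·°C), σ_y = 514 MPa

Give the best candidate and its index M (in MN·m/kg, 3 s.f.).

Screen on constraints: k ≥ 9.37 W/(m·K); σ_y ≥ 280 MPa. Survivors: candidate R, candidate Y, candidate P.
After converting to SI:
  candidate R: E = 401.0 GPa, ρ = 3210 kg/m³
  candidate Y: E = 302.0 GPa, ρ = 1858 kg/m³
  candidate P: E = 195.5 GPa, ρ = 7940 kg/m³
  candidate Y: M = 163 MN·m/kg
  candidate R: M = 125 MN·m/kg
  candidate P: M = 24.6 MN·m/kg
Candidate Y ranks first.

candidate Y, M = 163 MN·m/kg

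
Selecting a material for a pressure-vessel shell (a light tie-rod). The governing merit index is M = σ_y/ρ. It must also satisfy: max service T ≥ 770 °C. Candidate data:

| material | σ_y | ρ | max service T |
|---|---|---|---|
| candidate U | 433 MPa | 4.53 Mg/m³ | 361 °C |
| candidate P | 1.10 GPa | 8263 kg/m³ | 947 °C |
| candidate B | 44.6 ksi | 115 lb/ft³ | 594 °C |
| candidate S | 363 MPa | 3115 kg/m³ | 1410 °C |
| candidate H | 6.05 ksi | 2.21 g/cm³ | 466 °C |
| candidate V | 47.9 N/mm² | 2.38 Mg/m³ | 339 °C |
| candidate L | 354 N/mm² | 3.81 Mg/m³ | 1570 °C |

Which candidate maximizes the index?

candidate P

Screen on constraints: max service T ≥ 770 °C. Survivors: candidate P, candidate S, candidate L.
Convert each candidate to consistent units, then evaluate M:
  candidate P: σ_y = 1100 MPa, ρ = 8263 kg/m³
  candidate S: σ_y = 363.0 MPa, ρ = 3115 kg/m³
  candidate L: σ_y = 354.0 MPa, ρ = 3810 kg/m³
  candidate P: M = 133 kN·m/kg
  candidate S: M = 117 kN·m/kg
  candidate L: M = 92.9 kN·m/kg
Highest index: candidate P.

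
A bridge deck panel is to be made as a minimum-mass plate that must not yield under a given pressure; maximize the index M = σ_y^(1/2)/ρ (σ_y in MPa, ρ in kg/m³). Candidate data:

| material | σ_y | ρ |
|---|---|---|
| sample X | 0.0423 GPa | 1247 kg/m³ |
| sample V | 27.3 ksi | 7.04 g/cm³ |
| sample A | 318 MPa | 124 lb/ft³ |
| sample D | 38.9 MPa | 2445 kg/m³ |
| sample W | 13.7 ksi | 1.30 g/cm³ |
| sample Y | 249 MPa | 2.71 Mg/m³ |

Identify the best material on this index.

After converting to SI:
  sample X: σ_y = 42.30 MPa, ρ = 1247 kg/m³
  sample V: σ_y = 188.2 MPa, ρ = 7040 kg/m³
  sample A: σ_y = 318.0 MPa, ρ = 1986 kg/m³
  sample D: σ_y = 38.90 MPa, ρ = 2445 kg/m³
  sample W: σ_y = 94.46 MPa, ρ = 1300 kg/m³
  sample Y: σ_y = 249.0 MPa, ρ = 2710 kg/m³
  sample A: M = 8.98×10⁻³
  sample W: M = 7.48×10⁻³
  sample Y: M = 5.82×10⁻³
  sample X: M = 5.22×10⁻³
  sample D: M = 2.55×10⁻³
  sample V: M = 1.95×10⁻³
Sample A has the largest M.

sample A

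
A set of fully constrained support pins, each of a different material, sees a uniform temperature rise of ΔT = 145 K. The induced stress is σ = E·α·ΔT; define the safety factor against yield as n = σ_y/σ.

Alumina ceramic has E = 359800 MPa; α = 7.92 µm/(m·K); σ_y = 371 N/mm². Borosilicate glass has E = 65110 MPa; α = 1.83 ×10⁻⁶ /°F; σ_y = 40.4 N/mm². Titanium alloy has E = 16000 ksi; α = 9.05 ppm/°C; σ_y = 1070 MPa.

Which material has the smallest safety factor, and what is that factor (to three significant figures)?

alumina ceramic, n = 0.898

Converting E to GPa, α to ×10⁻⁶/K, σ_y to MPa, then σ and n for each:
  alumina ceramic: E = 359.8, α = 7.92, σ_y = 371.0 → σ = 413 MPa, n = 0.898
  borosilicate glass: E = 65.11, α = 3.29, σ_y = 40.40 → σ = 31.1 MPa, n = 1.30
  titanium alloy: E = 110.3, α = 9.05, σ_y = 1070 → σ = 145 MPa, n = 7.39
Smallest n: alumina ceramic with n = 0.898.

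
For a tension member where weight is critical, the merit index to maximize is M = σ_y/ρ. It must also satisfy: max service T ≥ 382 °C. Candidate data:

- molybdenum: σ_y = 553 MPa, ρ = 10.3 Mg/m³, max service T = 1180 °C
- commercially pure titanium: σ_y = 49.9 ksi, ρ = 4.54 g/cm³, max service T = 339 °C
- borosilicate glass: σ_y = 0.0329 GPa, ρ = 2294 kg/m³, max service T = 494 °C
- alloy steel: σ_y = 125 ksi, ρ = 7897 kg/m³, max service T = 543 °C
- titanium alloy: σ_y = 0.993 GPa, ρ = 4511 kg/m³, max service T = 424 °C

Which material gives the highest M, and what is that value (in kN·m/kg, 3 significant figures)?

titanium alloy, M = 220 kN·m/kg

Screen on constraints: max service T ≥ 382 °C. Survivors: molybdenum, borosilicate glass, alloy steel, titanium alloy.
Putting every candidate on a common basis:
  molybdenum: σ_y = 553.0 MPa, ρ = 10300 kg/m³
  borosilicate glass: σ_y = 32.90 MPa, ρ = 2294 kg/m³
  alloy steel: σ_y = 861.8 MPa, ρ = 7897 kg/m³
  titanium alloy: σ_y = 993.0 MPa, ρ = 4511 kg/m³
  titanium alloy: M = 220 kN·m/kg
  alloy steel: M = 109 kN·m/kg
  molybdenum: M = 53.7 kN·m/kg
  borosilicate glass: M = 14.3 kN·m/kg
The maximum is for titanium alloy.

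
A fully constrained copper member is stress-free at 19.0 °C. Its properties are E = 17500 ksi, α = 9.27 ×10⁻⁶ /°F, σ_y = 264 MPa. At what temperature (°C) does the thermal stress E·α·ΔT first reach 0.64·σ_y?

E = 17500 ksi = 120.7 GPa.
α = 9.27×10⁻⁶/°F × 9/5 = 16.7×10⁻⁶/K.
E·α·ΔT = 169.0 MPa ⇒ ΔT = 169.0 / (120.7×10³ × 16.7×10⁻⁶) = 83.92 K.
T = 19.0 + 83.92 = 102.9 °C.

103 °C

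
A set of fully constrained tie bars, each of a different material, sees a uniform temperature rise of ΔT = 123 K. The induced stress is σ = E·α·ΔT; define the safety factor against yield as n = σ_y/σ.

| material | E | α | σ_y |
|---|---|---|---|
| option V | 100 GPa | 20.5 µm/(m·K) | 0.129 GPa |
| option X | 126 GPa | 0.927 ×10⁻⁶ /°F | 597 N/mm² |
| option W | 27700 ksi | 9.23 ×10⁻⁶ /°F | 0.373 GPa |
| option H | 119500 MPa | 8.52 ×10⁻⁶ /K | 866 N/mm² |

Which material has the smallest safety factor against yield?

Per material, after unit conversion:
  option V: E = 100.0, α = 20.5, σ_y = 129.0 → σ = 252 MPa, n = 0.512
  option X: E = 126.0, α = 1.67, σ_y = 597.0 → σ = 25.9 MPa, n = 23.1
  option W: E = 191.0, α = 16.6, σ_y = 373.0 → σ = 390 MPa, n = 0.956
  option H: E = 119.5, α = 8.52, σ_y = 866.0 → σ = 125 MPa, n = 6.92
Smallest n: option V with n = 0.512.

option V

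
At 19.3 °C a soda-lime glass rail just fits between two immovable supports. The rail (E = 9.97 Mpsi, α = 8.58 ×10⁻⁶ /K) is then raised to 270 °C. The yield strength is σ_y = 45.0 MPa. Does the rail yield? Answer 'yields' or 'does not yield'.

E = 9.97 Mpsi = 68.74 GPa.
ΔT = 250.7 K. Constrained thermal stress σ = E·α·ΔT = 68.74×10³ MPa × 8.58×10⁻⁶ × 250.7 = 148 MPa (compressive).
Compare to σ_y = 45.0 MPa: σ ≥ σ_y, so it yields.

yields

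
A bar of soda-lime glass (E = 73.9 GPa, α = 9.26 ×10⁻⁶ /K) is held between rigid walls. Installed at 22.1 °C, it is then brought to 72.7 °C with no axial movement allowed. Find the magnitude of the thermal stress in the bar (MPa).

34.6 MPa

ΔT = 50.60 K. Constrained thermal stress σ = E·α·ΔT = 73.90×10³ MPa × 9.26×10⁻⁶ × 50.60 = 34.6 MPa (compressive).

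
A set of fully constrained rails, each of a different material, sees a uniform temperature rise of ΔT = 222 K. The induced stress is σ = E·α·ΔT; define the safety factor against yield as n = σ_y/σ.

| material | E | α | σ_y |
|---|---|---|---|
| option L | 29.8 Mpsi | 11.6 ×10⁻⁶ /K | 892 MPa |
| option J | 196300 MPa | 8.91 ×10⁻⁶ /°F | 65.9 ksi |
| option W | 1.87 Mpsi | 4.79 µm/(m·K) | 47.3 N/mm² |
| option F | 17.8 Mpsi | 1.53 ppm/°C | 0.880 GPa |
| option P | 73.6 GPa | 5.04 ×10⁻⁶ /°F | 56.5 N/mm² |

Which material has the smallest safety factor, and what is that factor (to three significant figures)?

Per material, after unit conversion:
  option L: E = 205.5, α = 11.6, σ_y = 892.0 → σ = 529 MPa, n = 1.69
  option J: E = 196.3, α = 16.0, σ_y = 454.4 → σ = 699 MPa, n = 0.650
  option W: E = 12.89, α = 4.79, σ_y = 47.30 → σ = 13.7 MPa, n = 3.45
  option F: E = 122.7, α = 1.53, σ_y = 880.0 → σ = 41.7 MPa, n = 21.1
  option P: E = 73.60, α = 9.07, σ_y = 56.50 → σ = 148 MPa, n = 0.381
The minimum is option P at n = 0.381.

option P, n = 0.381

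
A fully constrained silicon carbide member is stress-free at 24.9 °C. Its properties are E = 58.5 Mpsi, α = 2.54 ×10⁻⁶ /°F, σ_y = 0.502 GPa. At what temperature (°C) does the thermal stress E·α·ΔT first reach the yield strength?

297 °C

E = 58.5 Mpsi = 403.3 GPa.
α = 2.54×10⁻⁶/°F × 9/5 = 4.57×10⁻⁶/K.
σ_y = 0.502 GPa = 502.0 MPa.
E·α·ΔT = 502.0 MPa ⇒ ΔT = 502.0 / (403.3×10³ × 4.57×10⁻⁶) = 272.2 K.
T = 24.9 + 272.2 = 297.1 °C.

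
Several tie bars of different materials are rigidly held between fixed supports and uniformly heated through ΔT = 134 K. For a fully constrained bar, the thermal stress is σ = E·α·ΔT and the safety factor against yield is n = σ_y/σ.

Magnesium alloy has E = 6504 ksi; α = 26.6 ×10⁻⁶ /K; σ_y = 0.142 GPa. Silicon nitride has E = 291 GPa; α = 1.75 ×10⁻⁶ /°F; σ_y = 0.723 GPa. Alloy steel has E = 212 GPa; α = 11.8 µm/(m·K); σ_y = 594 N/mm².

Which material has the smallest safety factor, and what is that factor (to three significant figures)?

magnesium alloy, n = 0.888

Converting E to GPa, α to ×10⁻⁶/K, σ_y to MPa, then σ and n for each:
  magnesium alloy: E = 44.84, α = 26.6, σ_y = 142.0 → σ = 160 MPa, n = 0.888
  silicon nitride: E = 291.0, α = 3.15, σ_y = 723.0 → σ = 123 MPa, n = 5.89
  alloy steel: E = 212.0, α = 11.8, σ_y = 594.0 → σ = 335 MPa, n = 1.77
Smallest n: magnesium alloy with n = 0.888.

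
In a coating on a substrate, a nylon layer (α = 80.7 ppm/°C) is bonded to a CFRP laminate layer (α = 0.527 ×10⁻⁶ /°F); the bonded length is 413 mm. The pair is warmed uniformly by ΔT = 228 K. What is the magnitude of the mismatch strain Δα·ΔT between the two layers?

CFRP laminate: α = 0.527×10⁻⁶/°F × 9/5 = 0.949×10⁻⁶/K.
Δα = |80.7 − 0.949|×10⁻⁶/K = 79.8×10⁻⁶/K.
Mismatch strain = Δα·ΔT = 79.8×10⁻⁶ × 228.0 = 0.0182.

0.0182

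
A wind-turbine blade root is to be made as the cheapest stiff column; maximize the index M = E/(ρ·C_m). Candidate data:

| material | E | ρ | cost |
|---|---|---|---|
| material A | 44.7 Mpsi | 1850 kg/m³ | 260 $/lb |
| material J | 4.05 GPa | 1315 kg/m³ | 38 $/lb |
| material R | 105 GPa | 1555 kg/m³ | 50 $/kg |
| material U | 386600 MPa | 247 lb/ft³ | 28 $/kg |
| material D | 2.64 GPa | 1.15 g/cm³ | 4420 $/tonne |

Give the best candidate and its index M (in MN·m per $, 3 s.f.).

material U, M = 3.49 MN·m per $

Putting every candidate on a common basis:
  material A: E = 308.2 GPa, ρ = 1850 kg/m³, cost = 573.2 $/kg
  material J: E = 4.050 GPa, ρ = 1315 kg/m³, cost = 83.77 $/kg
  material R: E = 105.0 GPa, ρ = 1555 kg/m³, cost = 50.00 $/kg
  material U: E = 386.6 GPa, ρ = 3957 kg/m³, cost = 28.00 $/kg
  material D: E = 2.640 GPa, ρ = 1150 kg/m³, cost = 4.420 $/kg
  material U: M = 3.49 MN·m per $
  material R: M = 1.35 MN·m per $
  material D: M = 0.519 MN·m per $
  material A: M = 0.291 MN·m per $
  material J: M = 0.0368 MN·m per $
Material U ranks first.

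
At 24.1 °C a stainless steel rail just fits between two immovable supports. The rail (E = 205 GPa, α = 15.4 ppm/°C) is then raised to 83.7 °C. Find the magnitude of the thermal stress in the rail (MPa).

188 MPa

ΔT = 59.60 K. Constrained thermal stress σ = E·α·ΔT = 205.0×10³ MPa × 15.4×10⁻⁶ × 59.60 = 188 MPa (compressive).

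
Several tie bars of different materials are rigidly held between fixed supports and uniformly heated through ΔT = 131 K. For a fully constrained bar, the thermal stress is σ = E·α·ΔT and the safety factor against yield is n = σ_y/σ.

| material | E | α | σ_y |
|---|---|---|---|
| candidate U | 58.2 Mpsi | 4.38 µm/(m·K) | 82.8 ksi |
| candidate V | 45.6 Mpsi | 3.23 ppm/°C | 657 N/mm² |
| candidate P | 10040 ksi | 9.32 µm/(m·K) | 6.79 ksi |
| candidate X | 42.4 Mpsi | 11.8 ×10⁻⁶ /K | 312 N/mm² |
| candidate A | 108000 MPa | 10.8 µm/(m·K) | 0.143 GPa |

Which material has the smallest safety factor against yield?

Converting E to GPa, α to ×10⁻⁶/K, σ_y to MPa, then σ and n for each:
  candidate U: E = 401.3, α = 4.38, σ_y = 570.9 → σ = 230 MPa, n = 2.48
  candidate V: E = 314.4, α = 3.23, σ_y = 657.0 → σ = 133 MPa, n = 4.94
  candidate P: E = 69.22, α = 9.32, σ_y = 46.82 → σ = 84.5 MPa, n = 0.554
  candidate X: E = 292.3, α = 11.8, σ_y = 312.0 → σ = 452 MPa, n = 0.690
  candidate A: E = 108.0, α = 10.8, σ_y = 143.0 → σ = 153 MPa, n = 0.936
The minimum is candidate P at n = 0.554.

candidate P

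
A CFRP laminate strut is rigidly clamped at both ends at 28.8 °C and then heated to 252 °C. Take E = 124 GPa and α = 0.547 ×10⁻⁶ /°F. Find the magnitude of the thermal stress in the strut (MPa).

α = 0.547×10⁻⁶/°F × 9/5 = 0.985×10⁻⁶/K.
ΔT = 223.2 K. Constrained thermal stress σ = E·α·ΔT = 124.0×10³ MPa × 0.985×10⁻⁶ × 223.2 = 27.3 MPa (compressive).

27.3 MPa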